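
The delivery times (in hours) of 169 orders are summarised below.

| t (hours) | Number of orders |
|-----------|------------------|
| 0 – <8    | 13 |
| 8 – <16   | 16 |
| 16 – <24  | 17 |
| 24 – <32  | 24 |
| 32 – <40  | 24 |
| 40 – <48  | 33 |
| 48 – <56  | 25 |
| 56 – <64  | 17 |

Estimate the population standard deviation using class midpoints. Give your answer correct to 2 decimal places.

Midpoints: 4, 12, 20, 28, 36, 44, 52, 60
n = 169, Σfm = 5892, mean = 34.8639
Σfm² = 251920
Σf(m − x̄)² = Σfm² − (Σfm)²/n = 251920 − 5892²/169 = 46501.8698
Population variance = 46501.8698 / 169 = 275.1590
Standard deviation = √275.1590 = 16.5879

16.59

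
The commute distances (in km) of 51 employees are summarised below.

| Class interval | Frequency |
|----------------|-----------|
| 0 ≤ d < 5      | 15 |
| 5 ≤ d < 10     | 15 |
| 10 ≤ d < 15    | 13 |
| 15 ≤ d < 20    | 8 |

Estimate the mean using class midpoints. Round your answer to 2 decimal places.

8.87

Midpoints: 2.5, 7.5, 12.5, 17.5
Σfm = 15×2.5 + 15×7.5 + 13×12.5 + 8×17.5 = 452.5
n = Σf = 51
Mean = 452.5 / 51 = 8.8725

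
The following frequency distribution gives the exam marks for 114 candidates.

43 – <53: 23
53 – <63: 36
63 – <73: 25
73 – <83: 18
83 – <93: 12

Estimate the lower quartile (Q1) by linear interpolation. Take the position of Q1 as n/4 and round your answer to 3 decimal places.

Cumulative frequencies: 23, 59, 84, 102, 114
n = 114; position = n/4 = 28.5.
This falls in the class 53 – <63: L = 53, F = 23, f = 36, h = 10.
Lower quartile ≈ 53 + ((28.5 − 23) / 36) × 10 = 54.5278

54.528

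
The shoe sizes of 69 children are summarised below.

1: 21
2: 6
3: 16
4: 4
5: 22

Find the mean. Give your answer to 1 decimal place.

Values: 1, 2, 3, 4, 5
Σfx = 21×1 + 6×2 + 16×3 + 4×4 + 22×5 = 207
n = Σf = 69
Mean = 207 / 69 = 3.0000

3.0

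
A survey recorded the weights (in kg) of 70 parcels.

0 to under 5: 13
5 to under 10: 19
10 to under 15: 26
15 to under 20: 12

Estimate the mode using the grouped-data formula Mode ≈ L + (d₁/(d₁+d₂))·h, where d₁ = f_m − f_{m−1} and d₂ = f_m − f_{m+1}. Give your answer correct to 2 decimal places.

11.67

Modal class: 10 to under 15 (highest frequency 26).
d₁ = 26 − 19 = 7, d₂ = 26 − 12 = 14
Mode ≈ 10 + (7/(7+14)) × 5 = 10 + 1.6667 = 11.6667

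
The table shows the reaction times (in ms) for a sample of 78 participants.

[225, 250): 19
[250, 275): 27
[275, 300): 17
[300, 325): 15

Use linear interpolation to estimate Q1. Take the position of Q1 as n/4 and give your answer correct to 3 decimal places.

250.463

Cumulative frequencies: 19, 46, 63, 78
n = 78; position = n/4 = 19.5.
This falls in the class [250, 275): L = 250, F = 19, f = 27, h = 25.
Lower quartile ≈ 250 + ((19.5 − 19) / 27) × 25 = 250.4630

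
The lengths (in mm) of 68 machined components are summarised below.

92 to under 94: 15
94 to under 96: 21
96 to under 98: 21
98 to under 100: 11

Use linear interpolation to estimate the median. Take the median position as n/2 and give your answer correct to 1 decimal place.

Cumulative frequencies: 15, 36, 57, 68
n = 68; position = n/2 = 34.
This falls in the class 94 to under 96: L = 94, F = 15, f = 21, h = 2.
Median ≈ 94 + ((34 − 15) / 21) × 2 = 95.8095

95.8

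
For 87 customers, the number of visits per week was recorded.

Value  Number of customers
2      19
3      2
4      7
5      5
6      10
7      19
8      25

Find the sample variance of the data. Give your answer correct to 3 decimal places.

5.375

Values: 2, 3, 4, 5, 6, 7, 8
n = 87, Σfx = 490, mean = 5.6322
Σfx² = 3222
Σf(x − x̄)² = Σfx² − (Σfx)²/n = 3222 − 490²/87 = 462.2299
Sample variance = 462.2299 / 86 = 5.3748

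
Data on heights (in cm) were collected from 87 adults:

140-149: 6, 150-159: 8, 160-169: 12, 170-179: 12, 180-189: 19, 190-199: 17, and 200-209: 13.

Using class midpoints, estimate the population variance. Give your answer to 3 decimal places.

319.170

Midpoints: 144.5, 154.5, 164.5, 174.5, 184.5, 194.5, 204.5
n = 87, Σfm = 15641.5, mean = 179.7874
Σfm² = 2839911.75
Σf(m − x̄)² = Σfm² − (Σfm)²/n = 2839911.75 − 15641.5²/87 = 27767.8161
Population variance = 27767.8161 / 87 = 319.1703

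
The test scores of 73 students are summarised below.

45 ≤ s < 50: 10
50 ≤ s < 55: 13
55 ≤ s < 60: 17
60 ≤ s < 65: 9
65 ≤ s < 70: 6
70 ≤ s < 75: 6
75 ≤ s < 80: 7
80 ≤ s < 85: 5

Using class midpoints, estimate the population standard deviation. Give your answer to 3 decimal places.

10.620

Midpoints: 47.5, 52.5, 57.5, 62.5, 67.5, 72.5, 77.5, 82.5
n = 73, Σfm = 4492.5, mean = 61.5411
Σfm² = 284706.25
Σf(m − x̄)² = Σfm² − (Σfm)²/n = 284706.25 − 4492.5²/73 = 8232.8767
Population variance = 8232.8767 / 73 = 112.7791
Standard deviation = √112.7791 = 10.6198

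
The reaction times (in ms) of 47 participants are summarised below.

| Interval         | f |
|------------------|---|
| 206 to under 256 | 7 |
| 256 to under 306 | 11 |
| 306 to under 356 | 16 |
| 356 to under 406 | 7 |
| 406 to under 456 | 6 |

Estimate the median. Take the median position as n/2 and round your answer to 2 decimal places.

323.19

Cumulative frequencies: 7, 18, 34, 41, 47
n = 47; position = n/2 = 23.5.
This falls in the class 306 to under 356: L = 306, F = 18, f = 16, h = 50.
Median ≈ 306 + ((23.5 − 18) / 16) × 50 = 323.1875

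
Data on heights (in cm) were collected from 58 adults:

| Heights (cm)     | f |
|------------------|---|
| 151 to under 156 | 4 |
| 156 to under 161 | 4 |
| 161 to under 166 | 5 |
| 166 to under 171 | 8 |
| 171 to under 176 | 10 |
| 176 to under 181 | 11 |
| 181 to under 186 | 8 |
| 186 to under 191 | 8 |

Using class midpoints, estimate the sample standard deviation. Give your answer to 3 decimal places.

Midpoints: 153.5, 158.5, 163.5, 168.5, 173.5, 178.5, 183.5, 188.5
n = 58, Σfm = 10088, mean = 173.9310
Σfm² = 1760680.5
Σf(m − x̄)² = Σfm² − (Σfm)²/n = 1760680.5 − 10088²/58 = 6064.2241
Sample variance = 6064.2241 / 57 = 106.3899
Standard deviation = √106.3899 = 10.3145

10.315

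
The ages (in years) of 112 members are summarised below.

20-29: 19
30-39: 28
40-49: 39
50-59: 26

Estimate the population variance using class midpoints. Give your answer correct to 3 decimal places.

103.316

Midpoints: 24.5, 34.5, 44.5, 54.5
n = 112, Σfm = 4584, mean = 40.9286
Σfm² = 199188
Σf(m − x̄)² = Σfm² − (Σfm)²/n = 199188 − 4584²/112 = 11571.4286
Population variance = 11571.4286 / 112 = 103.3163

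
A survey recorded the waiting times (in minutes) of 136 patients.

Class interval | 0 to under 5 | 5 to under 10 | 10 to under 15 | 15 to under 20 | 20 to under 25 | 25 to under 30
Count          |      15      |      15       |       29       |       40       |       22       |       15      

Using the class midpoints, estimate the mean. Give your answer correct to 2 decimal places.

Midpoints: 2.5, 7.5, 12.5, 17.5, 22.5, 27.5
Σfm = 15×2.5 + 15×7.5 + 29×12.5 + 40×17.5 + 22×22.5 + 15×27.5 = 2120
n = Σf = 136
Mean = 2120 / 136 = 15.5882

15.59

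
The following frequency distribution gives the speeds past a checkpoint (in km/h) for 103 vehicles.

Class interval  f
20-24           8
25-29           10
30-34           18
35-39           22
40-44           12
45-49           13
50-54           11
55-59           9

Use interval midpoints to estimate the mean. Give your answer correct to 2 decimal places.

Midpoints: 22, 27, 32, 37, 42, 47, 52, 57
Σfm = 8×22 + 10×27 + 18×32 + 22×37 + 12×42 + 13×47 + 11×52 + 9×57 = 4036
n = Σf = 103
Mean = 4036 / 103 = 39.1845

39.18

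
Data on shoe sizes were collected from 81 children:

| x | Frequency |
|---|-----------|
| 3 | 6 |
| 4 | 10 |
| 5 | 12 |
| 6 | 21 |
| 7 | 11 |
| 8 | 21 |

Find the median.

Cumulative frequencies: 6, 16, 28, 49, 60, 81
n = 81, so the median is the value in position (n+1)/2 = 41.
Position 41 falls at value 6.

6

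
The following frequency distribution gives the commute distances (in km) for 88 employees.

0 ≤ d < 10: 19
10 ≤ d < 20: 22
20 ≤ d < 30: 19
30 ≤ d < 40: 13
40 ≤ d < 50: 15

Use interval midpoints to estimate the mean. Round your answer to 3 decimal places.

Midpoints: 5, 15, 25, 35, 45
Σfm = 19×5 + 22×15 + 19×25 + 13×35 + 15×45 = 2030
n = Σf = 88
Mean = 2030 / 88 = 23.0682

23.068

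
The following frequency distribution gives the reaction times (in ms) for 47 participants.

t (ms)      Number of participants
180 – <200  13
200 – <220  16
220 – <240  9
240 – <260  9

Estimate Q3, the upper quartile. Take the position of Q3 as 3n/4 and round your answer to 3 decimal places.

Cumulative frequencies: 13, 29, 38, 47
n = 47; position = 3n/4 = 35.25.
This falls in the class 220 – <240: L = 220, F = 29, f = 9, h = 20.
Upper quartile ≈ 220 + ((35.25 − 29) / 9) × 20 = 233.8889

233.889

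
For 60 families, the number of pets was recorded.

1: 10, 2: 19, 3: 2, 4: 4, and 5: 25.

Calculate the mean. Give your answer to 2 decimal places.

Values: 1, 2, 3, 4, 5
Σfx = 10×1 + 19×2 + 2×3 + 4×4 + 25×5 = 195
n = Σf = 60
Mean = 195 / 60 = 3.2500

3.25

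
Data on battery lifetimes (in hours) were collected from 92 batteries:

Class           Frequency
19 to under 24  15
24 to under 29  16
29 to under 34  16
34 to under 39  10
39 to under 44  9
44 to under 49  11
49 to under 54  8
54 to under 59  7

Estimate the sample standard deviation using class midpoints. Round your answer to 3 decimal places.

11.130

Midpoints: 21.5, 26.5, 31.5, 36.5, 41.5, 46.5, 51.5, 56.5
n = 92, Σfm = 3308, mean = 35.9565
Σfm² = 130217
Σf(m − x̄)² = Σfm² − (Σfm)²/n = 130217 − 3308²/92 = 11272.8261
Sample variance = 11272.8261 / 91 = 123.8772
Standard deviation = √123.8772 = 11.1300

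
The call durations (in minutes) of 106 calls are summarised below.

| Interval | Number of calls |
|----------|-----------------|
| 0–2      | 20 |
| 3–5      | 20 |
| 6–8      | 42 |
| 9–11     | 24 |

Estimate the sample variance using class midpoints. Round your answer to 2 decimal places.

9.58

Midpoints: 1, 4, 7, 10
n = 106, Σfm = 634, mean = 5.9811
Σfm² = 4798
Σf(m − x̄)² = Σfm² − (Σfm)²/n = 4798 − 634²/106 = 1005.9623
Sample variance = 1005.9623 / 105 = 9.5806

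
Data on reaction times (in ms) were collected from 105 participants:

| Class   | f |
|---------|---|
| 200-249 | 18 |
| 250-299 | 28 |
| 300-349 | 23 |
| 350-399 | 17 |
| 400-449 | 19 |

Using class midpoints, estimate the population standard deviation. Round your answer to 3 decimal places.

Midpoints: 224.5, 274.5, 324.5, 374.5, 424.5
n = 105, Σfm = 33622.5, mean = 320.2143
Σfm² = 11246976.25
Σf(m − x̄)² = Σfm² − (Σfm)²/n = 11246976.25 − 33622.5²/105 = 480571.4286
Population variance = 480571.4286 / 105 = 4576.8707
Standard deviation = √4576.8707 = 67.6526

67.653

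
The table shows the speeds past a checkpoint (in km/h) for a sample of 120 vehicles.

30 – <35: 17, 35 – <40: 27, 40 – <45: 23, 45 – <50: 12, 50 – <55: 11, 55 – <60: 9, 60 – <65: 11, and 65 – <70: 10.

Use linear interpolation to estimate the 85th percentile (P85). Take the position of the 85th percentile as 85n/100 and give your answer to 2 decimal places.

61.36

Cumulative frequencies: 17, 44, 67, 79, 90, 99, 110, 120
n = 120; position = 85n/100 = 102.
This falls in the class 60 – <65: L = 60, F = 99, f = 11, h = 5.
85th percentile ≈ 60 + ((102 − 99) / 11) × 5 = 61.3636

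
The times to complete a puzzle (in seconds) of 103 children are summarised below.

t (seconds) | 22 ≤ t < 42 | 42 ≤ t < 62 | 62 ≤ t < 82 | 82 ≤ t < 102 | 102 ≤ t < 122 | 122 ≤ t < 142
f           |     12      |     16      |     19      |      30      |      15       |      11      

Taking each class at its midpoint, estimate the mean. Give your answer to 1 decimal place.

82.3

Midpoints: 32, 52, 72, 92, 112, 132
Σfm = 12×32 + 16×52 + 19×72 + 30×92 + 15×112 + 11×132 = 8476
n = Σf = 103
Mean = 8476 / 103 = 82.2913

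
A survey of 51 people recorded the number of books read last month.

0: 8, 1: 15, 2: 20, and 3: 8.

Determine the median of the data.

2

Cumulative frequencies: 8, 23, 43, 51
n = 51, so the median is the value in position (n+1)/2 = 26.
Position 26 falls at value 2.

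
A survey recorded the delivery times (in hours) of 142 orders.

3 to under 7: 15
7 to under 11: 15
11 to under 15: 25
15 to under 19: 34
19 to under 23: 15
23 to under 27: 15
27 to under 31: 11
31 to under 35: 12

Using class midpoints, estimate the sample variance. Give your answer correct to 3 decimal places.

65.956

Midpoints: 5, 9, 13, 17, 21, 25, 29, 33
n = 142, Σfm = 2518, mean = 17.7324
Σfm² = 53950
Σf(m − x̄)² = Σfm² − (Σfm)²/n = 53950 − 2518²/142 = 9299.8310
Sample variance = 9299.8310 / 141 = 65.9562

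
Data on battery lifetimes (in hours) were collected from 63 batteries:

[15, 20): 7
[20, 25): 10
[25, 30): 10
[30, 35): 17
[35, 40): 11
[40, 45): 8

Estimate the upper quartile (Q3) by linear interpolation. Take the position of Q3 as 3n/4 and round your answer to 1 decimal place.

36.5

Cumulative frequencies: 7, 17, 27, 44, 55, 63
n = 63; position = 3n/4 = 47.25.
This falls in the class [35, 40): L = 35, F = 44, f = 11, h = 5.
Upper quartile ≈ 35 + ((47.25 − 44) / 11) × 5 = 36.4773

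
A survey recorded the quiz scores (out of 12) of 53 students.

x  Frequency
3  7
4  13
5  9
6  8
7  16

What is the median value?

Cumulative frequencies: 7, 20, 29, 37, 53
n = 53, so the median is the value in position (n+1)/2 = 27.
Position 27 falls at value 5.

5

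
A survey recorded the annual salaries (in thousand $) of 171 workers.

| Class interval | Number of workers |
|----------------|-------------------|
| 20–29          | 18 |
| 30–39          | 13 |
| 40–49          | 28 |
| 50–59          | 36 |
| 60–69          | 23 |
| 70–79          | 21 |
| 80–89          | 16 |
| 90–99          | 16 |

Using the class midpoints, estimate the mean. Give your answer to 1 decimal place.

58.5

Midpoints: 24.5, 34.5, 44.5, 54.5, 64.5, 74.5, 84.5, 94.5
Σfm = 18×24.5 + 13×34.5 + 28×44.5 + 36×54.5 + 23×64.5 + 21×74.5 + 16×84.5 + 16×94.5 = 10009.5
n = Σf = 171
Mean = 10009.5 / 171 = 58.5351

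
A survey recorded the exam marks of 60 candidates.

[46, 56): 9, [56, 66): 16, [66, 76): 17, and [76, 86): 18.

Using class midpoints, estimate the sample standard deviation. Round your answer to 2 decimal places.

10.56

Midpoints: 51, 61, 71, 81
n = 60, Σfm = 4100, mean = 68.3333
Σfm² = 286740
Σf(m − x̄)² = Σfm² − (Σfm)²/n = 286740 − 4100²/60 = 6573.3333
Sample variance = 6573.3333 / 59 = 111.4124
Standard deviation = √111.4124 = 10.5552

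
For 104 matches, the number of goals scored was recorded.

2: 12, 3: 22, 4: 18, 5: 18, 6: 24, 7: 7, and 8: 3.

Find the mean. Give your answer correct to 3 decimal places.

4.510

Values: 2, 3, 4, 5, 6, 7, 8
Σfx = 12×2 + 22×3 + 18×4 + 18×5 + 24×6 + 7×7 + 3×8 = 469
n = Σf = 104
Mean = 469 / 104 = 4.5096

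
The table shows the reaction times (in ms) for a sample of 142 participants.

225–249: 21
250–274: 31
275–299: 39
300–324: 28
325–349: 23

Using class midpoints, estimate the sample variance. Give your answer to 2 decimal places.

1041.64

Midpoints: 237, 262, 287, 312, 337
n = 142, Σfm = 40779, mean = 287.1761
Σfm² = 11857623
Σf(m − x̄)² = Σfm² − (Σfm)²/n = 11857623 − 40779²/142 = 146870.5986
Sample variance = 146870.5986 / 141 = 1041.6355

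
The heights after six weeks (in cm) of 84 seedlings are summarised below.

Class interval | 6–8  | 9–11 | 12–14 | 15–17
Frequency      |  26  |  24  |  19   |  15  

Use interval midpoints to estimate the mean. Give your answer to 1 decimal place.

10.8

Midpoints: 7, 10, 13, 16
Σfm = 26×7 + 24×10 + 19×13 + 15×16 = 909
n = Σf = 84
Mean = 909 / 84 = 10.8214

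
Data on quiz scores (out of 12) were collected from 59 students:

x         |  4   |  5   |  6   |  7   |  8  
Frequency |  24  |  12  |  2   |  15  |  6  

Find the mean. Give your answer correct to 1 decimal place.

Values: 4, 5, 6, 7, 8
Σfx = 24×4 + 12×5 + 2×6 + 15×7 + 6×8 = 321
n = Σf = 59
Mean = 321 / 59 = 5.4407

5.4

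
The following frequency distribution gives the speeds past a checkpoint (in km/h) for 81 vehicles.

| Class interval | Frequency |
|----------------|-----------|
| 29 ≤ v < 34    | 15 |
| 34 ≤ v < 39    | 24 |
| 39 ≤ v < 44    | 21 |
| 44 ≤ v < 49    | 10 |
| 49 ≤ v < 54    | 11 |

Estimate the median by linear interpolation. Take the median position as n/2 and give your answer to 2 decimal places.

39.36

Cumulative frequencies: 15, 39, 60, 70, 81
n = 81; position = n/2 = 40.5.
This falls in the class 39 ≤ v < 44: L = 39, F = 39, f = 21, h = 5.
Median ≈ 39 + ((40.5 − 39) / 21) × 5 = 39.3571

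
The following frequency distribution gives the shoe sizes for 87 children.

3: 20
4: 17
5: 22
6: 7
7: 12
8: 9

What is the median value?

5

Cumulative frequencies: 20, 37, 59, 66, 78, 87
n = 87, so the median is the value in position (n+1)/2 = 44.
Position 44 falls at value 5.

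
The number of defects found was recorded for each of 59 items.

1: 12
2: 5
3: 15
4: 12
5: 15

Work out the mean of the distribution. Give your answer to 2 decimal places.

Values: 1, 2, 3, 4, 5
Σfx = 12×1 + 5×2 + 15×3 + 12×4 + 15×5 = 190
n = Σf = 59
Mean = 190 / 59 = 3.2203

3.22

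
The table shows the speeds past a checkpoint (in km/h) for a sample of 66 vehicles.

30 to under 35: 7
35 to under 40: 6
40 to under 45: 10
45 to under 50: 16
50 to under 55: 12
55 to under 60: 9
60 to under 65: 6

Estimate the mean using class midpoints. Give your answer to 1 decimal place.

47.9

Midpoints: 32.5, 37.5, 42.5, 47.5, 52.5, 57.5, 62.5
Σfm = 7×32.5 + 6×37.5 + 10×42.5 + 16×47.5 + 12×52.5 + 9×57.5 + 6×62.5 = 3160
n = Σf = 66
Mean = 3160 / 66 = 47.8788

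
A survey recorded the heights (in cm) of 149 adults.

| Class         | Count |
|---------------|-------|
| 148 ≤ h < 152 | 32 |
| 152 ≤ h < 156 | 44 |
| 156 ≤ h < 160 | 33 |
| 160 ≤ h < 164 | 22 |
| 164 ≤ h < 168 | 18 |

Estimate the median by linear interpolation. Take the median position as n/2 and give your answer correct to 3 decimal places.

Cumulative frequencies: 32, 76, 109, 131, 149
n = 149; position = n/2 = 74.5.
This falls in the class 152 ≤ h < 156: L = 152, F = 32, f = 44, h = 4.
Median ≈ 152 + ((74.5 − 32) / 44) × 4 = 155.8636

155.864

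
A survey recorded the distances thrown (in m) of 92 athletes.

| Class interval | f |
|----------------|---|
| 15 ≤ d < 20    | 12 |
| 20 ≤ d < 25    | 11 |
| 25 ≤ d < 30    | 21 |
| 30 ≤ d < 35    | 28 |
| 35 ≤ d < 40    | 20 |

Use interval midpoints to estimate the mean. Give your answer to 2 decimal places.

Midpoints: 17.5, 22.5, 27.5, 32.5, 37.5
Σfm = 12×17.5 + 11×22.5 + 21×27.5 + 28×32.5 + 20×37.5 = 2695
n = Σf = 92
Mean = 2695 / 92 = 29.2935

29.29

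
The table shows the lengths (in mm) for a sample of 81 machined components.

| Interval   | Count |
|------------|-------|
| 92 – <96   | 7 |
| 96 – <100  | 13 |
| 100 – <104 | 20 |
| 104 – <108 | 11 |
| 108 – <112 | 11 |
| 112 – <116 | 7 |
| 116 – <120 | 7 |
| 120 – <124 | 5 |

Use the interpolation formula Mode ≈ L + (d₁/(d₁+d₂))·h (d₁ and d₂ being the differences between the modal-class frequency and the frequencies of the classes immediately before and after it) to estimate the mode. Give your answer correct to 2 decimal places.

101.75

Modal class: 100 – <104 (highest frequency 20).
d₁ = 20 − 13 = 7, d₂ = 20 − 11 = 9
Mode ≈ 100 + (7/(7+9)) × 4 = 100 + 1.7500 = 101.7500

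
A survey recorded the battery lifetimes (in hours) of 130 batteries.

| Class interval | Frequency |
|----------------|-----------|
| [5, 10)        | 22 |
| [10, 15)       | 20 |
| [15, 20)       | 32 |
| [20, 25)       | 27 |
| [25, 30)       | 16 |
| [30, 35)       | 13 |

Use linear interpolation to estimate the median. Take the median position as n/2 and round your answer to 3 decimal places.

18.594

Cumulative frequencies: 22, 42, 74, 101, 117, 130
n = 130; position = n/2 = 65.
This falls in the class [15, 20): L = 15, F = 42, f = 32, h = 5.
Median ≈ 15 + ((65 − 42) / 32) × 5 = 18.5938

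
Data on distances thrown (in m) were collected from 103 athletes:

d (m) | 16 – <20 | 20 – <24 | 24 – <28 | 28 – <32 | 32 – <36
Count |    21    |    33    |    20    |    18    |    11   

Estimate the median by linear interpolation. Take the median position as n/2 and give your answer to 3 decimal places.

23.697

Cumulative frequencies: 21, 54, 74, 92, 103
n = 103; position = n/2 = 51.5.
This falls in the class 20 – <24: L = 20, F = 21, f = 33, h = 4.
Median ≈ 20 + ((51.5 − 21) / 33) × 4 = 23.6970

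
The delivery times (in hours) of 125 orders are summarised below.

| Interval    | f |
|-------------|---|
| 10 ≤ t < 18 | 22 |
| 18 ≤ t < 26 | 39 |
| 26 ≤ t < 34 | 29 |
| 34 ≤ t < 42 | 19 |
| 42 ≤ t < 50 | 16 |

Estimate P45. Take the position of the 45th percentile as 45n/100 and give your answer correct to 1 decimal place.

Cumulative frequencies: 22, 61, 90, 109, 125
n = 125; position = 45n/100 = 56.25.
This falls in the class 18 ≤ t < 26: L = 18, F = 22, f = 39, h = 8.
45th percentile ≈ 18 + ((56.25 − 22) / 39) × 8 = 25.0256

25.0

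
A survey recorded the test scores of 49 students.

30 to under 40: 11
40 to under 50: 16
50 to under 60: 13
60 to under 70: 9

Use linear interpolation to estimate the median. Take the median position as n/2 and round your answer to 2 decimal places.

Cumulative frequencies: 11, 27, 40, 49
n = 49; position = n/2 = 24.5.
This falls in the class 40 to under 50: L = 40, F = 11, f = 16, h = 10.
Median ≈ 40 + ((24.5 − 11) / 16) × 10 = 48.4375

48.44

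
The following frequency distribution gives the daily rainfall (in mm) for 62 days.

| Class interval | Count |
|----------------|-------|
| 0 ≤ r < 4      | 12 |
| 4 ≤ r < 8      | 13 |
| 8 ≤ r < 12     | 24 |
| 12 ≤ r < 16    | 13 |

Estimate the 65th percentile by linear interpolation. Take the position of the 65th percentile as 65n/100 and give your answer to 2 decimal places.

10.55

Cumulative frequencies: 12, 25, 49, 62
n = 62; position = 65n/100 = 40.3.
This falls in the class 8 ≤ r < 12: L = 8, F = 25, f = 24, h = 4.
65th percentile ≈ 8 + ((40.3 − 25) / 24) × 4 = 10.5500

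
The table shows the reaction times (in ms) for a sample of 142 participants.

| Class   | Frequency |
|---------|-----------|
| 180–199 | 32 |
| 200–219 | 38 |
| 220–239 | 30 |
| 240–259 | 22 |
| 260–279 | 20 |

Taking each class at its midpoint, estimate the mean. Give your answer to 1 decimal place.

223.9

Midpoints: 189.5, 209.5, 229.5, 249.5, 269.5
Σfm = 32×189.5 + 38×209.5 + 30×229.5 + 22×249.5 + 20×269.5 = 31789
n = Σf = 142
Mean = 31789 / 142 = 223.8662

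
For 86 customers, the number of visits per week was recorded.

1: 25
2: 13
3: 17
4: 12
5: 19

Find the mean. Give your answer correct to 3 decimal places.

Values: 1, 2, 3, 4, 5
Σfx = 25×1 + 13×2 + 17×3 + 12×4 + 19×5 = 245
n = Σf = 86
Mean = 245 / 86 = 2.8488

2.849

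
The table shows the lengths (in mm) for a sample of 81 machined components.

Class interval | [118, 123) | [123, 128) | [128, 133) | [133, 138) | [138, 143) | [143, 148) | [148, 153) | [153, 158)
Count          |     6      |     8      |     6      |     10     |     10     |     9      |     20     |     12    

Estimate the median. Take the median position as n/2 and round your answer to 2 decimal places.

Cumulative frequencies: 6, 14, 20, 30, 40, 49, 69, 81
n = 81; position = n/2 = 40.5.
This falls in the class [143, 148): L = 143, F = 40, f = 9, h = 5.
Median ≈ 143 + ((40.5 − 40) / 9) × 5 = 143.2778

143.28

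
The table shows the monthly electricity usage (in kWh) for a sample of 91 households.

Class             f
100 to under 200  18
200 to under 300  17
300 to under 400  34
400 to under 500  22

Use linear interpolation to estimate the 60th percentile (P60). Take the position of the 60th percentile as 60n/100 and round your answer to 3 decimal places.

357.647

Cumulative frequencies: 18, 35, 69, 91
n = 91; position = 60n/100 = 54.6.
This falls in the class 300 to under 400: L = 300, F = 35, f = 34, h = 100.
60th percentile ≈ 300 + ((54.6 − 35) / 34) × 100 = 357.6471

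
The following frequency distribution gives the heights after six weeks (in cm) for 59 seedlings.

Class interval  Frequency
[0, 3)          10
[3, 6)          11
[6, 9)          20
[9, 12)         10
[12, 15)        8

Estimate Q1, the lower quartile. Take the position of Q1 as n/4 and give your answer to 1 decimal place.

Cumulative frequencies: 10, 21, 41, 51, 59
n = 59; position = n/4 = 14.75.
This falls in the class [3, 6): L = 3, F = 10, f = 11, h = 3.
Lower quartile ≈ 3 + ((14.75 − 10) / 11) × 3 = 4.2955

4.3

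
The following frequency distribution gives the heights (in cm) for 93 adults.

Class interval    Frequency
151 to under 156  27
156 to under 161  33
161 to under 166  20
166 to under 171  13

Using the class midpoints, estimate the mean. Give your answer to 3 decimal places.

Midpoints: 153.5, 158.5, 163.5, 168.5
Σfm = 27×153.5 + 33×158.5 + 20×163.5 + 13×168.5 = 14835.5
n = Σf = 93
Mean = 14835.5 / 93 = 159.5215

159.522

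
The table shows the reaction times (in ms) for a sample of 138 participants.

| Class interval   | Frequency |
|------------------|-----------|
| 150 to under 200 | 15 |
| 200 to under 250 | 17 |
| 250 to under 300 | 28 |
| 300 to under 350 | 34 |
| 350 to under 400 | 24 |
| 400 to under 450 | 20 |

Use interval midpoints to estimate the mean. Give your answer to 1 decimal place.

Midpoints: 175, 225, 275, 325, 375, 425
Σfm = 15×175 + 17×225 + 28×275 + 34×325 + 24×375 + 20×425 = 42700
n = Σf = 138
Mean = 42700 / 138 = 309.4203

309.4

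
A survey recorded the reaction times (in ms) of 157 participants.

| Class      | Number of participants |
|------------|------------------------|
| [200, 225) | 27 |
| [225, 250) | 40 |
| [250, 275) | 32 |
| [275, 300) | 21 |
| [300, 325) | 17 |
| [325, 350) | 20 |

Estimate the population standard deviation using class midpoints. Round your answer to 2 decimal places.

40.61

Midpoints: 212.5, 237.5, 262.5, 287.5, 312.5, 337.5
n = 157, Σfm = 41737.5, mean = 265.8439
Σfm² = 11354531.25
Σf(m − x̄)² = Σfm² − (Σfm)²/n = 11354531.25 − 41737.5²/157 = 258869.4268
Population variance = 258869.4268 / 157 = 1648.8499
Standard deviation = √1648.8499 = 40.6060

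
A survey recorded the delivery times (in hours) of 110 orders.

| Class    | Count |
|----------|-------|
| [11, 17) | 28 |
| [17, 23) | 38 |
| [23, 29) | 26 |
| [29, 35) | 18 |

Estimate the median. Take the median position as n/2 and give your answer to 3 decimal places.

21.263

Cumulative frequencies: 28, 66, 92, 110
n = 110; position = n/2 = 55.
This falls in the class [17, 23): L = 17, F = 28, f = 38, h = 6.
Median ≈ 17 + ((55 − 28) / 38) × 6 = 21.2632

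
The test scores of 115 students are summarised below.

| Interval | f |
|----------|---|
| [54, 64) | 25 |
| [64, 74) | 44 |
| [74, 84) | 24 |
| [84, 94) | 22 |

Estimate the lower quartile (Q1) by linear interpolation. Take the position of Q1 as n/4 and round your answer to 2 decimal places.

Cumulative frequencies: 25, 69, 93, 115
n = 115; position = n/4 = 28.75.
This falls in the class [64, 74): L = 64, F = 25, f = 44, h = 10.
Lower quartile ≈ 64 + ((28.75 − 25) / 44) × 10 = 64.8523

64.85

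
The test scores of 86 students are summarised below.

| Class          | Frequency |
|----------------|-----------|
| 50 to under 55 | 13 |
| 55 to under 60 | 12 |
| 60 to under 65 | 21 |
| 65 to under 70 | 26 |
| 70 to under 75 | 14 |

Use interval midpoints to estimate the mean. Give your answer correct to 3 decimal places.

Midpoints: 52.5, 57.5, 62.5, 67.5, 72.5
Σfm = 13×52.5 + 12×57.5 + 21×62.5 + 26×67.5 + 14×72.5 = 5455
n = Σf = 86
Mean = 5455 / 86 = 63.4302

63.430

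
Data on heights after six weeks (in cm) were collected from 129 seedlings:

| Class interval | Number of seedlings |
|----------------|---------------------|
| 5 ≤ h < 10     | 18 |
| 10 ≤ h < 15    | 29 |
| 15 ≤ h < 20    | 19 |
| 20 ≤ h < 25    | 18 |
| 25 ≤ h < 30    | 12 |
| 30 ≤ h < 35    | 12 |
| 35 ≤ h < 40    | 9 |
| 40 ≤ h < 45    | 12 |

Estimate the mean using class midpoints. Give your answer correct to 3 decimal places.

Midpoints: 7.5, 12.5, 17.5, 22.5, 27.5, 32.5, 37.5, 42.5
Σfm = 18×7.5 + 29×12.5 + 19×17.5 + 18×22.5 + 12×27.5 + 12×32.5 + 9×37.5 + 12×42.5 = 2802.5
n = Σf = 129
Mean = 2802.5 / 129 = 21.7248

21.725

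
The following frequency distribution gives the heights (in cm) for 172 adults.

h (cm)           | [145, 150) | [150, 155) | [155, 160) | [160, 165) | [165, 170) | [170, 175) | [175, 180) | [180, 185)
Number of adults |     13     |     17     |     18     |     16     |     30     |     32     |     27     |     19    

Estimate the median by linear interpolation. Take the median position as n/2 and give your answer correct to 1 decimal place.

Cumulative frequencies: 13, 30, 48, 64, 94, 126, 153, 172
n = 172; position = n/2 = 86.
This falls in the class [165, 170): L = 165, F = 64, f = 30, h = 5.
Median ≈ 165 + ((86 − 64) / 30) × 5 = 168.6667

168.7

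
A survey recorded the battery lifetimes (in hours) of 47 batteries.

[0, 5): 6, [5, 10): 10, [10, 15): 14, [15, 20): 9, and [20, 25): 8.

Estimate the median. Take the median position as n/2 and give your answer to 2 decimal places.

Cumulative frequencies: 6, 16, 30, 39, 47
n = 47; position = n/2 = 23.5.
This falls in the class [10, 15): L = 10, F = 16, f = 14, h = 5.
Median ≈ 10 + ((23.5 − 16) / 14) × 5 = 12.6786

12.68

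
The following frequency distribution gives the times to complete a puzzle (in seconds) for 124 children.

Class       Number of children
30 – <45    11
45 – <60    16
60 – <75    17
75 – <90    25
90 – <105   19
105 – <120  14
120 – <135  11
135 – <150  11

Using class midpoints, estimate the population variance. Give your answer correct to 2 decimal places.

Midpoints: 37.5, 52.5, 67.5, 82.5, 97.5, 112.5, 127.5, 142.5
n = 124, Σfm = 10860, mean = 87.5806
Σfm² = 1067175
Σf(m − x̄)² = Σfm² − (Σfm)²/n = 1067175 − 10860²/124 = 116049.1935
Population variance = 116049.1935 / 124 = 935.8806

935.88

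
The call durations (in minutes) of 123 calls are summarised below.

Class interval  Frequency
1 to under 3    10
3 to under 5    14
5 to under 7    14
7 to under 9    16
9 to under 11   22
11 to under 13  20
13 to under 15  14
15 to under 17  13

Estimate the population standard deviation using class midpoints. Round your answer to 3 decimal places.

4.185

Midpoints: 2, 4, 6, 8, 10, 12, 14, 16
n = 123, Σfm = 1152, mean = 9.3659
Σfm² = 12944
Σf(m − x̄)² = Σfm² − (Σfm)²/n = 12944 − 1152²/123 = 2154.5366
Population variance = 2154.5366 / 123 = 17.5166
Standard deviation = √17.5166 = 4.1853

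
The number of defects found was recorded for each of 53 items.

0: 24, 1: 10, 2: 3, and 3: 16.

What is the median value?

1

Cumulative frequencies: 24, 34, 37, 53
n = 53, so the median is the value in position (n+1)/2 = 27.
Position 27 falls at value 1.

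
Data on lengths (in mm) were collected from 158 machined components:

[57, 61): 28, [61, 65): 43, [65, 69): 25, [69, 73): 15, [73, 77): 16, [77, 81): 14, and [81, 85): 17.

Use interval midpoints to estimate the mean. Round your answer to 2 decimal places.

68.47

Midpoints: 59, 63, 67, 71, 75, 79, 83
Σfm = 28×59 + 43×63 + 25×67 + 15×71 + 16×75 + 14×79 + 17×83 = 10818
n = Σf = 158
Mean = 10818 / 158 = 68.4684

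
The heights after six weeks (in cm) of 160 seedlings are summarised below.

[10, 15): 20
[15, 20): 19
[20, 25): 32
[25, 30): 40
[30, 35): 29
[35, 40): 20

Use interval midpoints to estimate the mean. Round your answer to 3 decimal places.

Midpoints: 12.5, 17.5, 22.5, 27.5, 32.5, 37.5
Σfm = 20×12.5 + 19×17.5 + 32×22.5 + 40×27.5 + 29×32.5 + 20×37.5 = 4095
n = Σf = 160
Mean = 4095 / 160 = 25.5938

25.594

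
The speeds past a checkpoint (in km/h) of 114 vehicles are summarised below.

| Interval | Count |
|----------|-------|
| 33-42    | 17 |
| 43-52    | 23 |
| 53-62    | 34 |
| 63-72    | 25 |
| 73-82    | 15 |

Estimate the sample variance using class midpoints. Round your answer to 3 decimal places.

155.721

Midpoints: 37.5, 47.5, 57.5, 67.5, 77.5
n = 114, Σfm = 6535, mean = 57.3246
Σfm² = 392212.5
Σf(m − x̄)² = Σfm² − (Σfm)²/n = 392212.5 − 6535²/114 = 17596.4912
Sample variance = 17596.4912 / 113 = 155.7212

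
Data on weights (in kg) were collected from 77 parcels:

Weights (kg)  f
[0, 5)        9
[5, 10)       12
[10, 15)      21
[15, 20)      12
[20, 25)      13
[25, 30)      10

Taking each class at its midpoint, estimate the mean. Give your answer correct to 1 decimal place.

Midpoints: 2.5, 7.5, 12.5, 17.5, 22.5, 27.5
Σfm = 9×2.5 + 12×7.5 + 21×12.5 + 12×17.5 + 13×22.5 + 10×27.5 = 1152.5
n = Σf = 77
Mean = 1152.5 / 77 = 14.9675

15.0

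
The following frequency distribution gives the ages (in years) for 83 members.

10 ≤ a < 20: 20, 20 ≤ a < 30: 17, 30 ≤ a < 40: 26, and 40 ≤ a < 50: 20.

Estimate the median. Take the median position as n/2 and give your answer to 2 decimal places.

Cumulative frequencies: 20, 37, 63, 83
n = 83; position = n/2 = 41.5.
This falls in the class 30 ≤ a < 40: L = 30, F = 37, f = 26, h = 10.
Median ≈ 30 + ((41.5 − 37) / 26) × 10 = 31.7308

31.73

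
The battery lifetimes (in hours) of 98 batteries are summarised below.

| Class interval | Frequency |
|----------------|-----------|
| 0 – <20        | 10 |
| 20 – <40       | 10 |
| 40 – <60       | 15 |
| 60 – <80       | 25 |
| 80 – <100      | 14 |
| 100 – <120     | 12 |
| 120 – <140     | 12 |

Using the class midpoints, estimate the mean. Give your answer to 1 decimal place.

Midpoints: 10, 30, 50, 70, 90, 110, 130
Σfm = 10×10 + 10×30 + 15×50 + 25×70 + 14×90 + 12×110 + 12×130 = 7040
n = Σf = 98
Mean = 7040 / 98 = 71.8367

71.8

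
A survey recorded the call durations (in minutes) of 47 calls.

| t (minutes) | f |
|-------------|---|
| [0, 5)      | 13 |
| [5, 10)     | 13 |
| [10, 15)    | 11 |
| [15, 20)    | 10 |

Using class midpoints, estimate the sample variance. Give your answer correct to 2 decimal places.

Midpoints: 2.5, 7.5, 12.5, 17.5
n = 47, Σfm = 442.5, mean = 9.4149
Σfm² = 5593.75
Σf(m − x̄)² = Σfm² − (Σfm)²/n = 5593.75 − 442.5²/47 = 1427.6596
Sample variance = 1427.6596 / 46 = 31.0361

31.04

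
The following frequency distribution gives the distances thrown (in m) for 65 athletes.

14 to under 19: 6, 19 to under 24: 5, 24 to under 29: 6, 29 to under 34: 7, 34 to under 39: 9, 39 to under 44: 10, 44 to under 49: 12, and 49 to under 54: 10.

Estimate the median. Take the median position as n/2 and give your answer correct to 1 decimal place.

38.7

Cumulative frequencies: 6, 11, 17, 24, 33, 43, 55, 65
n = 65; position = n/2 = 32.5.
This falls in the class 34 to under 39: L = 34, F = 24, f = 9, h = 5.
Median ≈ 34 + ((32.5 − 24) / 9) × 5 = 38.7222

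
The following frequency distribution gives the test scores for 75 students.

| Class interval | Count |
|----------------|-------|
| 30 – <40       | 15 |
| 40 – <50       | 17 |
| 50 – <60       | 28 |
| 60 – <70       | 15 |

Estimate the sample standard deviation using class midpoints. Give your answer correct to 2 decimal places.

10.29

Midpoints: 35, 45, 55, 65
n = 75, Σfm = 3805, mean = 50.7333
Σfm² = 200875
Σf(m − x̄)² = Σfm² − (Σfm)²/n = 200875 − 3805²/75 = 7834.6667
Sample variance = 7834.6667 / 74 = 105.8739
Standard deviation = √105.8739 = 10.2895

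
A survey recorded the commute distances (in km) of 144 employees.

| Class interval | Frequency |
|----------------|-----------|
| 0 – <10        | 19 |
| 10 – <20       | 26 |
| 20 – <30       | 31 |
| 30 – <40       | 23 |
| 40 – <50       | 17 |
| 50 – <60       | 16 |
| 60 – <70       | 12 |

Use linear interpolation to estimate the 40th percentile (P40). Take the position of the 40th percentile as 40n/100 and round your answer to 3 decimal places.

24.065

Cumulative frequencies: 19, 45, 76, 99, 116, 132, 144
n = 144; position = 40n/100 = 57.6.
This falls in the class 20 – <30: L = 20, F = 45, f = 31, h = 10.
40th percentile ≈ 20 + ((57.6 − 45) / 31) × 10 = 24.0645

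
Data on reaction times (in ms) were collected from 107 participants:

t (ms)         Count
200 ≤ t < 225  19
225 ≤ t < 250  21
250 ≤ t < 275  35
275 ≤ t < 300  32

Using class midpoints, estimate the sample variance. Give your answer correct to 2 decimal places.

720.44

Midpoints: 212.5, 237.5, 262.5, 287.5
n = 107, Σfm = 27412.5, mean = 256.1916
Σfm² = 7099218.75
Σf(m − x̄)² = Σfm² − (Σfm)²/n = 7099218.75 − 27412.5²/107 = 76366.8224
Sample variance = 76366.8224 / 106 = 720.4417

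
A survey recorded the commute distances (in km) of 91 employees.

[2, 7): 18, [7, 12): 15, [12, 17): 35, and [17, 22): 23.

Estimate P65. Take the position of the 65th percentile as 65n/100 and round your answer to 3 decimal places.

Cumulative frequencies: 18, 33, 68, 91
n = 91; position = 65n/100 = 59.15.
This falls in the class [12, 17): L = 12, F = 33, f = 35, h = 5.
65th percentile ≈ 12 + ((59.15 − 33) / 35) × 5 = 15.7357

15.736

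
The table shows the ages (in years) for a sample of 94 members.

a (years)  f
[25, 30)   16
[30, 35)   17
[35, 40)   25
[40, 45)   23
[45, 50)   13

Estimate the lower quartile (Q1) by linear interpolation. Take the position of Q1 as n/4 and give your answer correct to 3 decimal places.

Cumulative frequencies: 16, 33, 58, 81, 94
n = 94; position = n/4 = 23.5.
This falls in the class [30, 35): L = 30, F = 16, f = 17, h = 5.
Lower quartile ≈ 30 + ((23.5 − 16) / 17) × 5 = 32.2059

32.206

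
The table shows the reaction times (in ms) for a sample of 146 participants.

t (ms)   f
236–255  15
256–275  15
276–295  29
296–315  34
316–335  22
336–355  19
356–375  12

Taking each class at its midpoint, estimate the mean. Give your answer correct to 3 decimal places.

304.404

Midpoints: 245.5, 265.5, 285.5, 305.5, 325.5, 345.5, 365.5
Σfm = 15×245.5 + 15×265.5 + 29×285.5 + 34×305.5 + 22×325.5 + 19×345.5 + 12×365.5 = 44443
n = Σf = 146
Mean = 44443 / 146 = 304.4041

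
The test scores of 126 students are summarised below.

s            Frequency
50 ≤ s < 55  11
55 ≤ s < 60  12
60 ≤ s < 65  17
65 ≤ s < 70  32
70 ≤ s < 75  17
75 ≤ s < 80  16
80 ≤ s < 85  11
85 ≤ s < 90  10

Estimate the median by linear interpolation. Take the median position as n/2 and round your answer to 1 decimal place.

Cumulative frequencies: 11, 23, 40, 72, 89, 105, 116, 126
n = 126; position = n/2 = 63.
This falls in the class 65 ≤ s < 70: L = 65, F = 40, f = 32, h = 5.
Median ≈ 65 + ((63 − 40) / 32) × 5 = 68.5938

68.6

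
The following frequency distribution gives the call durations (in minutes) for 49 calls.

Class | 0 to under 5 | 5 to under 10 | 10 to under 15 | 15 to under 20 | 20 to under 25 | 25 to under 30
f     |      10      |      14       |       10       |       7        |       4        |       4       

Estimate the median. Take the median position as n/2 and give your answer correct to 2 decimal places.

10.25

Cumulative frequencies: 10, 24, 34, 41, 45, 49
n = 49; position = n/2 = 24.5.
This falls in the class 10 to under 15: L = 10, F = 24, f = 10, h = 5.
Median ≈ 10 + ((24.5 − 24) / 10) × 5 = 10.2500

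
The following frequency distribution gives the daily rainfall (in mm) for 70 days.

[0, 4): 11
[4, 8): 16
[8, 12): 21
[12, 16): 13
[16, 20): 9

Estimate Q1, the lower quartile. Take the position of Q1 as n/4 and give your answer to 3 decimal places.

Cumulative frequencies: 11, 27, 48, 61, 70
n = 70; position = n/4 = 17.5.
This falls in the class [4, 8): L = 4, F = 11, f = 16, h = 4.
Lower quartile ≈ 4 + ((17.5 − 11) / 16) × 4 = 5.6250

5.625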